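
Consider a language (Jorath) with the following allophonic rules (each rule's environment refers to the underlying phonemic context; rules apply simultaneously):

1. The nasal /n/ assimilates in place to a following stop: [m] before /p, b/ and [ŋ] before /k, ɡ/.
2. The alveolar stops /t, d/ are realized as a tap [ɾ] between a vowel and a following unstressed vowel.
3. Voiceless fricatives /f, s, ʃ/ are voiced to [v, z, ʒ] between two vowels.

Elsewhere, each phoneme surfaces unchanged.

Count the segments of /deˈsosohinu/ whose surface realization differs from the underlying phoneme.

Segments that undergo a rule: /s/ → [z] (rule 3); /s/ → [z] (rule 3).
All other segments surface unchanged.

2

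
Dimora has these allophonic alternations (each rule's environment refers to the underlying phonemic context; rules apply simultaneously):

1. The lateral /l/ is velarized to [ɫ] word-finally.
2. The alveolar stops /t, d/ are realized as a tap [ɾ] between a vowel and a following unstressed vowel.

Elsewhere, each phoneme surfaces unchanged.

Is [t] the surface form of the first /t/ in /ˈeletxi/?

Yes

/t/ — between /e/ and /x/; rule 2 does not apply here → [t].
The actual realization is [t], which matches [t].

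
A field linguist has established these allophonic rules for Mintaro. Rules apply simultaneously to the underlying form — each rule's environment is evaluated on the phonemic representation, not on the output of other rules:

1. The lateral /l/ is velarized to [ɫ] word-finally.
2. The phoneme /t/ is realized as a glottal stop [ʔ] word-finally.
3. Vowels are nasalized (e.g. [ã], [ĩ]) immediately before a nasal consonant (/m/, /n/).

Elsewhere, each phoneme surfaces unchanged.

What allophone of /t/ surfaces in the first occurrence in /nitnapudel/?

/t/ (between /i/ and /n/) fails the environment for rule 2, so it stays [t].

[t]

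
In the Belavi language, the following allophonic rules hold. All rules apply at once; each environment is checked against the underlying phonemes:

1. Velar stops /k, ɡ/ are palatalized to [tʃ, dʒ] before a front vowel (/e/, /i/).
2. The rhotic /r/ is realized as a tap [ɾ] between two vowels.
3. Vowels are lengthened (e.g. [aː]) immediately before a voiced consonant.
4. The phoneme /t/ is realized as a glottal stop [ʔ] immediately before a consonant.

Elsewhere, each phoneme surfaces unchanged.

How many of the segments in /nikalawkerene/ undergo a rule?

6

Segments that undergo a rule: /a/ → [aː] (rule 3); /a/ → [aː] (rule 3); /k/ → [tʃ] (rule 1); /e/ → [eː] (rule 3); /r/ → [ɾ] (rule 2); /e/ → [eː] (rule 3).
All other segments surface unchanged.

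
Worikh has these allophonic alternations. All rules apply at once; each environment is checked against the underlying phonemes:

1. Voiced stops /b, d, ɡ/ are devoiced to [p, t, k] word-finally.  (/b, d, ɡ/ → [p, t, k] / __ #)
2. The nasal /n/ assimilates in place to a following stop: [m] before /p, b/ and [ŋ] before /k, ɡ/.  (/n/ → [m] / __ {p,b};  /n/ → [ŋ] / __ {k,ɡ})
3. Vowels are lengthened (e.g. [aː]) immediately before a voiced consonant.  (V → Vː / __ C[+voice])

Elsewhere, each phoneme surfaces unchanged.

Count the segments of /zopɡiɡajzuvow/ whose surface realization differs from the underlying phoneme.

4

Segments that undergo a rule: /i/ → [iː] (rule 3); /a/ → [aː] (rule 3); /u/ → [uː] (rule 3); /o/ → [oː] (rule 3).
All other segments surface unchanged.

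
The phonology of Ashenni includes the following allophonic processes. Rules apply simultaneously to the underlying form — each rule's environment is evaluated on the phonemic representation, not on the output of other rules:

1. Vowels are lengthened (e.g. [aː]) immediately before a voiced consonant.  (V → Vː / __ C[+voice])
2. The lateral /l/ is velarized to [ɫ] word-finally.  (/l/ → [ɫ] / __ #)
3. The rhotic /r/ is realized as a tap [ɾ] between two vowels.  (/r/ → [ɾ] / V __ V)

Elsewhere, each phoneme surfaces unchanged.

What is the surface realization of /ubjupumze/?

/u/ — word-initial, before a voiced consonant — surfaces as [uː] (rule 1).
/b/ (between /u/ and /j/): no rule targets it → [b].
/j/ — not in any rule's target class → [j].
/u/ (between /j/ and /p/) is in the target of rule 1 but the environment (before a voiced consonant) is not met → [u].
/p/ stays [p].
Rule 1 applies to /u/ (between /p/ and /m/: before a voiced consonant) → [uː].
/m/ (between /u/ and /z/): no rule targets it → [m].
/z/ — not in any rule's target class → [z].
/e/ (word-final): rule 1 targets it, but not before a voiced consonant → unchanged [e].

[uːbjupuːmze]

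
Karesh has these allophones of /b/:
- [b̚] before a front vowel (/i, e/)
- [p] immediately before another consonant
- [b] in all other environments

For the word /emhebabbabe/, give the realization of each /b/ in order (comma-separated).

[b], [p], [b], [b̚]

Occurrence 1 (position 5): no conditioning environment matches → elsewhere allophone [b].
Occurrence 2 (position 7): immediately before another consonant → [p].
Occurrence 3 (position 8): no conditioning environment matches → elsewhere allophone [b].
Occurrence 4 (position 10): before a front vowel (/i, e/) → [b̚].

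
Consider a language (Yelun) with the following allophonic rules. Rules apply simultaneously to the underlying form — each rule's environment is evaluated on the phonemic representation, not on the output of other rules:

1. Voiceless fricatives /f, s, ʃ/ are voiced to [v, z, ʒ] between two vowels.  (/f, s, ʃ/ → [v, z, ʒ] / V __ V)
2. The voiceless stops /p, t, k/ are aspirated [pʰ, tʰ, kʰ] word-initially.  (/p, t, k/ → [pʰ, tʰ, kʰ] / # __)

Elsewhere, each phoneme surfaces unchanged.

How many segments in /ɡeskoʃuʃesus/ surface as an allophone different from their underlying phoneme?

3

Segments that undergo a rule: /ʃ/ → [ʒ] (rule 1); /ʃ/ → [ʒ] (rule 1); /s/ → [z] (rule 1).
All other segments surface unchanged.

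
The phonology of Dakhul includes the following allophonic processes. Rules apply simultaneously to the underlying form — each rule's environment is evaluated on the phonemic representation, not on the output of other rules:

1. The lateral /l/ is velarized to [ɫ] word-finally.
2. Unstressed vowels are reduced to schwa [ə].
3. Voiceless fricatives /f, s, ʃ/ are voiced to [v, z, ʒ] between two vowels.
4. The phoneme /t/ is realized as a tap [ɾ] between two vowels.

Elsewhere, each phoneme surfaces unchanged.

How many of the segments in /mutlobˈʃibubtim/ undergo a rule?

Segments that undergo a rule: /u/ → [ə] (rule 2); /o/ → [ə] (rule 2); /u/ → [ə] (rule 2); /i/ → [ə] (rule 2).
All other segments surface unchanged.

4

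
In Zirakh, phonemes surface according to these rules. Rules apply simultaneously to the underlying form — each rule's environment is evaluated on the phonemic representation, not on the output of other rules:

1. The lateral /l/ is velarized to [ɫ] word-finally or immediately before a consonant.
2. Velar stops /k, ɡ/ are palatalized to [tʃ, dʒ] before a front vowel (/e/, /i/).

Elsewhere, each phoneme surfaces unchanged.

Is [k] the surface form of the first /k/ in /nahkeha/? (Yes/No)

/k/ (between /h/ and /e/) occurs before a front vowel → [tʃ] by rule 2.
The actual realization is [tʃ], not [k].

No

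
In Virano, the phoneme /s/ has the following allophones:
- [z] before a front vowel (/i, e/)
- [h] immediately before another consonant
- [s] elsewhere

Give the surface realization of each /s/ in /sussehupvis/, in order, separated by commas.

Occurrence 1 (position 1): no conditioning environment matches → elsewhere allophone [s].
Occurrence 2 (position 3): immediately before another consonant → [h].
Occurrence 3 (position 4): before a front vowel (/i, e/) → [z].
Occurrence 4 (position 11): no conditioning environment matches → elsewhere allophone [s].

[s], [h], [z], [s]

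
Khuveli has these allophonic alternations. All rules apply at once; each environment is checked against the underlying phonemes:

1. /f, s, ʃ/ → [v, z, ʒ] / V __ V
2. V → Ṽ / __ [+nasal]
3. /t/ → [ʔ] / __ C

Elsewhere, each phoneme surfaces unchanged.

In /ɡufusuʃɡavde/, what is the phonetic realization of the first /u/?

/u/ (between /ɡ/ and /f/) fails the environment for rule 2, so it stays [u].

[u]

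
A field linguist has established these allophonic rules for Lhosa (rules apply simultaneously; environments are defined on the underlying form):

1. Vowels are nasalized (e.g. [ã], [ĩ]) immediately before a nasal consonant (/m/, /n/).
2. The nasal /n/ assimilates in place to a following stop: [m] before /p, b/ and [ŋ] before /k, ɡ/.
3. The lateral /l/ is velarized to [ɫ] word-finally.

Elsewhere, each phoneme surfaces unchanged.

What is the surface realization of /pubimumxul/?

[pubĩmũmxuɫ]

/u/ (between /p/ and /b/) fails the environment for rule 1, so it stays [u].
/i/ (between /b/ and /m/): before a nasal consonant, so rule 1 applies → [ĩ].
Rule 1 applies to /u/ (between /m/ and /m/: before a nasal consonant) → [ũ].
/u/ (between /x/ and /l/) is in the target of rule 1 but the environment (before a nasal consonant) is not met → [u].
/l/ (word-final) occurs word-finally → [ɫ] by rule 3.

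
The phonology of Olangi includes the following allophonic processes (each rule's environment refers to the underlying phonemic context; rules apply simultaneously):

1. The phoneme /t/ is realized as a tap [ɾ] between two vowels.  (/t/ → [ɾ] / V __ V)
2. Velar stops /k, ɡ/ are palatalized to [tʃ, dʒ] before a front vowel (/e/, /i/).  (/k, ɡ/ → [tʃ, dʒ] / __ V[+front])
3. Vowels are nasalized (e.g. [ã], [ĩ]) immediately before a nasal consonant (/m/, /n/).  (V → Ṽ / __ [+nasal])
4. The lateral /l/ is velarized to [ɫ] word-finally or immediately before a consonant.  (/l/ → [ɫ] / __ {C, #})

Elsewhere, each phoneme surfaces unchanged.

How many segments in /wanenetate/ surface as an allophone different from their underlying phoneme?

4

Segments that undergo a rule: /a/ → [ã] (rule 3); /e/ → [ẽ] (rule 3); /t/ → [ɾ] (rule 1); /t/ → [ɾ] (rule 1).
All other segments surface unchanged.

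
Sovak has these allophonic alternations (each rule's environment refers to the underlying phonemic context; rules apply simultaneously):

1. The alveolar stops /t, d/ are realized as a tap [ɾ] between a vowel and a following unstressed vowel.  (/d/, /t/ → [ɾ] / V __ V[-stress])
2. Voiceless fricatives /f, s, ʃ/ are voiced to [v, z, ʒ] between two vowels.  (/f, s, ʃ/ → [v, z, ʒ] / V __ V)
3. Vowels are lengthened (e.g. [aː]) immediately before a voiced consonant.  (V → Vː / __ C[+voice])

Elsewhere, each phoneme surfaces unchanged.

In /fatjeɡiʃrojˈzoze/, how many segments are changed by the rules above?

3

Segments that undergo a rule: /e/ → [eː] (rule 3); /o/ → [oː] (rule 3); /o/ → [oː] (rule 3).
All other segments surface unchanged.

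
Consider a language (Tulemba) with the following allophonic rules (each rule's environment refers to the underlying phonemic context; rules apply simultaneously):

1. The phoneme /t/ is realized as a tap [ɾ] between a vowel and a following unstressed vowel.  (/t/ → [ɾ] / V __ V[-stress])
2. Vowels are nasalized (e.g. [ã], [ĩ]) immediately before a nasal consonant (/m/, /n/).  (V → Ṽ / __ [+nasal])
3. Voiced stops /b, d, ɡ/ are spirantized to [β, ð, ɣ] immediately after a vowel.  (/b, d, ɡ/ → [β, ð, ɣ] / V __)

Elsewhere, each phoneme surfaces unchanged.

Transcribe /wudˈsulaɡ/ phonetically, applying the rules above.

/w/ (word-initial): no rule targets it → [w].
/u/ (between /w/ and /d/): rule 2 targets it, but not before a nasal consonant → unchanged [u].
/d/ (between /u/ and /s/) occurs immediately after a vowel → [ð] by rule 3.
/s/ (between /d/ and /u/) is unaffected → [s].
/u/ — between /s/ and /l/; rule 2 does not apply here → [u].
/l/ (between /u/ and /a/): no rule targets it → [l].
/a/ — between /l/ and /ɡ/; rule 2 does not apply here → [a].
/ɡ/ meets the environment for rule 3 (immediately after a vowel) → [ɣ].

[wuðˈsulaɣ]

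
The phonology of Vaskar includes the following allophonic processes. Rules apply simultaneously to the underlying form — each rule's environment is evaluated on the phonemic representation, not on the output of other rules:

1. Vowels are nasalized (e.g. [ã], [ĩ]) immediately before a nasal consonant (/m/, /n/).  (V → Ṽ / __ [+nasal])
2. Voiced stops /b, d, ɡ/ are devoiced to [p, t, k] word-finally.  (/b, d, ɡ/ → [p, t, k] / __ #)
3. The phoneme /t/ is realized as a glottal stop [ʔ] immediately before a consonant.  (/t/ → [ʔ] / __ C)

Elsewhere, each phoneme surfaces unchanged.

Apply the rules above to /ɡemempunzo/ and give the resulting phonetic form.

/ɡ/ (word-initial) fails the environment for rule 2, so it stays [ɡ].
/e/ — between /ɡ/ and /m/, before a nasal consonant — surfaces as [ẽ] (rule 1).
/m/ — not in any rule's target class → [m].
/e/ — between /m/ and /m/, before a nasal consonant — surfaces as [ẽ] (rule 1).
/m/ (between /e/ and /p/) is unaffected → [m].
/p/ — not in any rule's target class → [p].
/u/ — between /p/ and /n/, before a nasal consonant — surfaces as [ũ] (rule 1).
/n/ — not in any rule's target class → [n].
/z/ (between /n/ and /o/): no rule targets it → [z].
/o/ (word-final) fails the environment for rule 1, so it stays [o].

[ɡẽmẽmpũnzo]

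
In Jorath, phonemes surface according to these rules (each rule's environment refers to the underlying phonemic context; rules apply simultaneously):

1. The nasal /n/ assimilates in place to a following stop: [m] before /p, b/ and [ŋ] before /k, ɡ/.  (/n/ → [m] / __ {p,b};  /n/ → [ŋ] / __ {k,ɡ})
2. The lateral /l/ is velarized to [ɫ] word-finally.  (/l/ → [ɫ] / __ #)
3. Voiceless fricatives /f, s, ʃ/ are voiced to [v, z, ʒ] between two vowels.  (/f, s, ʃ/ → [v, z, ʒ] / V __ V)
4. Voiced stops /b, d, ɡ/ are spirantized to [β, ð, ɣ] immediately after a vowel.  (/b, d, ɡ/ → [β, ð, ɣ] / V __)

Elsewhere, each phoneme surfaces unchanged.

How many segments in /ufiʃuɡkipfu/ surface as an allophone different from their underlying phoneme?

Segments that undergo a rule: /f/ → [v] (rule 3); /ʃ/ → [ʒ] (rule 3); /ɡ/ → [ɣ] (rule 4).
All other segments surface unchanged.

3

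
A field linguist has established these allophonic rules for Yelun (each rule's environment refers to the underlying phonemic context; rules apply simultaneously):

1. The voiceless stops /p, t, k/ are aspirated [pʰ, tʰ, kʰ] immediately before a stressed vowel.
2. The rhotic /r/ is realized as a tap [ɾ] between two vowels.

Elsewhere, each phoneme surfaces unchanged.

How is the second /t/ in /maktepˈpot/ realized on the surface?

/t/ (word-final) fails the environment for rule 1, so it stays [t].

[t]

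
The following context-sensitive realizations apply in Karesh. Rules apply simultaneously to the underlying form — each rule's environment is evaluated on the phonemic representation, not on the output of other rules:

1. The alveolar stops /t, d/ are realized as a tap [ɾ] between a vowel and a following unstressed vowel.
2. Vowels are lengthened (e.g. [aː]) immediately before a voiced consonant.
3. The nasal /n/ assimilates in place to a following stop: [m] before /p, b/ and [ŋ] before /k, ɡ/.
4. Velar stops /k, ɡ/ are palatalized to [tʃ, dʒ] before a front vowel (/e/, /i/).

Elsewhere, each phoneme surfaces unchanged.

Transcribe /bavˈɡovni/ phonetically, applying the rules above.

/a/ (between /b/ and /v/) occurs before a voiced consonant → [aː] by rule 2.
/ɡ/ — between /v/ and /o/; rule 4 does not apply here → [ɡ].
/o/ (between /ɡ/ and /v/) occurs before a voiced consonant → [oː] by rule 2.
/n/ (between /v/ and /i/) is in the target of rule 3 but the environment (before a labial or velar stop) is not met → [n].
/i/ (word-final) fails the environment for rule 2, so it stays [i].

[baːvˈɡoːvni]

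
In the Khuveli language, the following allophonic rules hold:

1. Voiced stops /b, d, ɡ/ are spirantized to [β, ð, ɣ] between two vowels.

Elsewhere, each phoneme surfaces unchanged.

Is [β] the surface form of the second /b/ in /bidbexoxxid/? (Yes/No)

No

/b/ (between /d/ and /e/): rule 1 targets it, but not between two vowels → unchanged [b].
The actual realization is [b], not [β].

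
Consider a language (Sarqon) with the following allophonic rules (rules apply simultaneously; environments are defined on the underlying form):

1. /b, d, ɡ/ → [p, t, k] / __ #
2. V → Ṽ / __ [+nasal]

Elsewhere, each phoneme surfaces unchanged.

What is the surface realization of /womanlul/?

/w/ stays [w].
/o/ — between /w/ and /m/, before a nasal consonant — surfaces as [õ] (rule 2).
/m/ stays [m].
/a/ (between /m/ and /n/): before a nasal consonant, so rule 2 applies → [ã].
/n/ (between /a/ and /l/) is unaffected → [n].
/l/ stays [l].
/u/ — between /l/ and /l/; rule 2 does not apply here → [u].
/l/ stays [l].

[wõmãnlul]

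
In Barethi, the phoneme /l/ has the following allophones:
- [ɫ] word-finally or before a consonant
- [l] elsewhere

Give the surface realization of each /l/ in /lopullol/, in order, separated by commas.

[l], [ɫ], [l], [ɫ]

Occurrence 1 (position 1): no conditioning environment matches → elsewhere allophone [l].
Occurrence 2 (position 5): word-finally or before a consonant → [ɫ].
Occurrence 3 (position 6): no conditioning environment matches → elsewhere allophone [l].
Occurrence 4 (position 8): word-finally or before a consonant → [ɫ].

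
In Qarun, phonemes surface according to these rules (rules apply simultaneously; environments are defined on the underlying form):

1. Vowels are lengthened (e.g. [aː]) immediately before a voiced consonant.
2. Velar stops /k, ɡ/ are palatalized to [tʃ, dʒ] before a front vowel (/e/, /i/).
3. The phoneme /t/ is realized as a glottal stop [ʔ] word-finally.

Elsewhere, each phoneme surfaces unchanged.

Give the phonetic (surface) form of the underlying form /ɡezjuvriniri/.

[dʒeːzjuːvriːniːri]

/ɡ/ (word-initial): before a front vowel, so rule 2 applies → [dʒ].
Rule 1 applies to /e/ (between /ɡ/ and /z/: before a voiced consonant) → [eː].
/z/ (between /e/ and /j/) is unaffected → [z].
/j/ (between /z/ and /u/): no rule targets it → [j].
/u/ meets the environment for rule 1 (before a voiced consonant) → [uː].
/v/ (between /u/ and /r/) is unaffected → [v].
/r/ (between /v/ and /i/): no rule targets it → [r].
Rule 1 applies to /i/ (between /r/ and /n/: before a voiced consonant) → [iː].
/n/ stays [n].
/i/ meets the environment for rule 1 (before a voiced consonant) → [iː].
/r/ stays [r].
/i/ (word-final): rule 1 targets it, but not before a voiced consonant → unchanged [i].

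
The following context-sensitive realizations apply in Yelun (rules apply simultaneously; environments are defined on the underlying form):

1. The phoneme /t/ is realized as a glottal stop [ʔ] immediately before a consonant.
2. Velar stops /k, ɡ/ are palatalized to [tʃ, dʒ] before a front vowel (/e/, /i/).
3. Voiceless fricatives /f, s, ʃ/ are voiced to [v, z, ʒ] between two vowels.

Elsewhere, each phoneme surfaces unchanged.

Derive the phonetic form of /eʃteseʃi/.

[eʃtezeʒi]

/ʃ/ (between /e/ and /t/): rule 3 targets it, but not between two vowels → unchanged [ʃ].
/t/ (between /ʃ/ and /e/) fails the environment for rule 1, so it stays [t].
Rule 3 applies to /s/ (between /e/ and /e/: between two vowels) → [z].
Rule 3 applies to /ʃ/ (between /e/ and /i/: between two vowels) → [ʒ].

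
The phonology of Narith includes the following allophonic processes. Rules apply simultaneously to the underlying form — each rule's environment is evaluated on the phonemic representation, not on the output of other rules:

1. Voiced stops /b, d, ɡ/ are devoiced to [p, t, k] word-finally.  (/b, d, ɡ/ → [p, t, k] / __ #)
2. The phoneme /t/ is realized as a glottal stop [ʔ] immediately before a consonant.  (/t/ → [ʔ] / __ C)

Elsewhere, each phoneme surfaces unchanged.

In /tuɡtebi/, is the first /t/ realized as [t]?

Yes

/t/ (word-initial) is in the target of rule 2 but the environment (immediately before a consonant) is not met → [t].
The actual realization is [t], which matches [t].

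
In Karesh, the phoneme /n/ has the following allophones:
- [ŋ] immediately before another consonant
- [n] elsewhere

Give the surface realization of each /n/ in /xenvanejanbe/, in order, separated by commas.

[ŋ], [n], [ŋ]

Occurrence 1 (position 3): immediately before another consonant → [ŋ].
Occurrence 2 (position 6): no conditioning environment matches → elsewhere allophone [n].
Occurrence 3 (position 10): immediately before another consonant → [ŋ].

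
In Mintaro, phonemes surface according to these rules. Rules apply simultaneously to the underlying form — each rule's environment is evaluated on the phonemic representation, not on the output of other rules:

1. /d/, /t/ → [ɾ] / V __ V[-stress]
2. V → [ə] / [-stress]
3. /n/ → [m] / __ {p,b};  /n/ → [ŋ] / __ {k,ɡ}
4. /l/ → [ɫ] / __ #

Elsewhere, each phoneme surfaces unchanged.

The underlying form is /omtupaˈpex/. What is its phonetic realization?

[əmtəpəˈpex]

/o/ (word-initial) occurs in an unstressed syllable → [ə] by rule 2.
/m/ (between /o/ and /t/) is unaffected → [m].
/t/ (between /m/ and /u/): rule 1 targets it, but not between a vowel and a following unstressed vowel → unchanged [t].
/u/ (between /t/ and /p/) occurs in an unstressed syllable → [ə] by rule 2.
/p/ stays [p].
/a/ meets the environment for rule 2 (in an unstressed syllable) → [ə].
/p/ (between /a/ and /e/): no rule targets it → [p].
/e/ (between /p/ and /x/) is in the target of rule 2 but the environment (in an unstressed syllable) is not met → [e].
/x/ (word-final) is unaffected → [x].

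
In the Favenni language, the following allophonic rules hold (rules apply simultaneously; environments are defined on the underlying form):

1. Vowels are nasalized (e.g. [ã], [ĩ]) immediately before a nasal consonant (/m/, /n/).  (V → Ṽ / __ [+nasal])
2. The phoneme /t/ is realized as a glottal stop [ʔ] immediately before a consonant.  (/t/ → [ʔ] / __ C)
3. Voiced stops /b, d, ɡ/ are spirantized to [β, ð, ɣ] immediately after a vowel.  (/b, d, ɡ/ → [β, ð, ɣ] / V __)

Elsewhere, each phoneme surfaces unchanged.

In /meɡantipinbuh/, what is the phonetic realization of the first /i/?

/i/ (between /t/ and /p/): rule 1 targets it, but not before a nasal consonant → unchanged [i].

[i]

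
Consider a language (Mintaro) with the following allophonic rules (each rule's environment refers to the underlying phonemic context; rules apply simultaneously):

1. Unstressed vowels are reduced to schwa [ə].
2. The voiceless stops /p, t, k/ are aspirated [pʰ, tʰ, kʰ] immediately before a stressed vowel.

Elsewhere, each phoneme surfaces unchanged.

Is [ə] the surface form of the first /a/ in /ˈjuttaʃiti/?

/a/ — between /t/ and /ʃ/, in an unstressed syllable — surfaces as [ə] (rule 1).
The actual realization is [ə], which matches [ə].

Yes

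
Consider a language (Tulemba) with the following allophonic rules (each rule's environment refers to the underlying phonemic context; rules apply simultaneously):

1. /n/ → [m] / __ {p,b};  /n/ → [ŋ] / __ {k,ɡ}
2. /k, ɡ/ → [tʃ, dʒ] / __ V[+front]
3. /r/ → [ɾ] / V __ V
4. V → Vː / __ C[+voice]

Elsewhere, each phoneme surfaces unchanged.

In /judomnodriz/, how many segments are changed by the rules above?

4

Segments that undergo a rule: /u/ → [uː] (rule 4); /o/ → [oː] (rule 4); /o/ → [oː] (rule 4); /i/ → [iː] (rule 4).
All other segments surface unchanged.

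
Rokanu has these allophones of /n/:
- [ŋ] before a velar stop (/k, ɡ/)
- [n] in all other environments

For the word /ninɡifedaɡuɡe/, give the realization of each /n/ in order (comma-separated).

[n], [ŋ]

Occurrence 1 (position 1): no conditioning environment matches → elsewhere allophone [n].
Occurrence 2 (position 3): before a velar stop → [ŋ].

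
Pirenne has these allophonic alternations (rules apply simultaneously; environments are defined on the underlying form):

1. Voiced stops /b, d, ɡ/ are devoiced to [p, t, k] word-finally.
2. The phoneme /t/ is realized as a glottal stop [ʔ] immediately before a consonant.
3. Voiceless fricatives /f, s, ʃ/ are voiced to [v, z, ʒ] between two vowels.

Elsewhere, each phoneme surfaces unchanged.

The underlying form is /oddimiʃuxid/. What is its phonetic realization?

/o/ — not in any rule's target class → [o].
/d/ (between /o/ and /d/) is in the target of rule 1 but the environment (word-finally) is not met → [d].
/d/ — between /d/ and /i/; rule 1 does not apply here → [d].
/i/ stays [i].
/m/ stays [m].
/i/ — not in any rule's target class → [i].
/ʃ/ (between /i/ and /u/): between two vowels, so rule 3 applies → [ʒ].
/u/ stays [u].
/x/ (between /u/ and /i/): no rule targets it → [x].
/i/ (between /x/ and /d/): no rule targets it → [i].
/d/ (word-final): word-finally, so rule 1 applies → [t].

[oddimiʒuxit]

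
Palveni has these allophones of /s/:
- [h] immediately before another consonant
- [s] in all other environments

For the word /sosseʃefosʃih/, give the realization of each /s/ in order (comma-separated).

[s], [h], [s], [h]

Occurrence 1 (position 1): no conditioning environment matches → elsewhere allophone [s].
Occurrence 2 (position 3): immediately before another consonant → [h].
Occurrence 3 (position 4): no conditioning environment matches → elsewhere allophone [s].
Occurrence 4 (position 10): immediately before another consonant → [h].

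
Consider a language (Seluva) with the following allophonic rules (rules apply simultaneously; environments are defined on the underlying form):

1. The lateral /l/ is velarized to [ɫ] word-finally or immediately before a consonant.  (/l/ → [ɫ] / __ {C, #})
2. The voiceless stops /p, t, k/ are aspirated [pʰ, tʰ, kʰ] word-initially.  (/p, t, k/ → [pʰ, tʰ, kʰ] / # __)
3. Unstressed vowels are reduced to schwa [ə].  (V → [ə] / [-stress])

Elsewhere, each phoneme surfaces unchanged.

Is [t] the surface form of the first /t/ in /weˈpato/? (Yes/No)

Yes

/t/ (between /a/ and /o/): rule 2 targets it, but not word-initially → unchanged [t].
The actual realization is [t], which matches [t].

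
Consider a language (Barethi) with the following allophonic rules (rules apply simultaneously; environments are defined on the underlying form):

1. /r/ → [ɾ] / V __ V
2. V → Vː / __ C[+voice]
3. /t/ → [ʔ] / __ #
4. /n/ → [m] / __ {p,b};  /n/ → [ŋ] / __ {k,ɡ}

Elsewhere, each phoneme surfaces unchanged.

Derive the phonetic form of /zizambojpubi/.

[ziːzaːmboːjpuːbi]

/z/ (word-initial) is unaffected → [z].
/i/ (between /z/ and /z/) occurs before a voiced consonant → [iː] by rule 2.
/z/ stays [z].
/a/ (between /z/ and /m/): before a voiced consonant, so rule 2 applies → [aː].
/m/ stays [m].
/b/ stays [b].
Rule 2 applies to /o/ (between /b/ and /j/: before a voiced consonant) → [oː].
/j/ (between /o/ and /p/): no rule targets it → [j].
/p/ stays [p].
/u/ (between /p/ and /b/): before a voiced consonant, so rule 2 applies → [uː].
/b/ (between /u/ and /i/) is unaffected → [b].
/i/ (word-final) fails the environment for rule 2, so it stays [i].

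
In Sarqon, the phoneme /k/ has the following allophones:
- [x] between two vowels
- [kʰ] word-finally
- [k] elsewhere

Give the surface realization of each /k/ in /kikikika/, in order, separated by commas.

Occurrence 1 (position 1): no conditioning environment matches → elsewhere allophone [k].
Occurrence 2 (position 3): between two vowels → [x].
Occurrence 3 (position 5): between two vowels → [x].
Occurrence 4 (position 7): between two vowels → [x].

[k], [x], [x], [x]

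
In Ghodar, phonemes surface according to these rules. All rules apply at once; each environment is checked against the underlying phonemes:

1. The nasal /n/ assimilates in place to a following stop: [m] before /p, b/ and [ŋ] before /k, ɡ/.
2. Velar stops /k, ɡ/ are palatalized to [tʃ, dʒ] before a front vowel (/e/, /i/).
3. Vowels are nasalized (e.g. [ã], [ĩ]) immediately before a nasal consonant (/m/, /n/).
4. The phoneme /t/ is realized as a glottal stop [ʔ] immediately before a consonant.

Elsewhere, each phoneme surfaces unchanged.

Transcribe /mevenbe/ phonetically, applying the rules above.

/m/ (word-initial): no rule targets it → [m].
/e/ (between /m/ and /v/): rule 3 targets it, but not before a nasal consonant → unchanged [e].
/v/ (between /e/ and /e/) is unaffected → [v].
/e/ — between /v/ and /n/, before a nasal consonant — surfaces as [ẽ] (rule 3).
/n/ (between /e/ and /b/): before a labial or velar stop, so rule 1 applies → [m].
/b/ (between /n/ and /e/): no rule targets it → [b].
/e/ — word-final; rule 3 does not apply here → [e].

[mevẽmbe]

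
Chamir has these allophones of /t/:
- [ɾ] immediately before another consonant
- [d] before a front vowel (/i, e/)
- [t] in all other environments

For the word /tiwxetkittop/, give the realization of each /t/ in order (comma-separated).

Occurrence 1 (position 1): before a front vowel (/i, e/) → [d].
Occurrence 2 (position 6): immediately before another consonant → [ɾ].
Occurrence 3 (position 9): immediately before another consonant → [ɾ].
Occurrence 4 (position 10): no conditioning environment matches → elsewhere allophone [t].

[d], [ɾ], [ɾ], [t]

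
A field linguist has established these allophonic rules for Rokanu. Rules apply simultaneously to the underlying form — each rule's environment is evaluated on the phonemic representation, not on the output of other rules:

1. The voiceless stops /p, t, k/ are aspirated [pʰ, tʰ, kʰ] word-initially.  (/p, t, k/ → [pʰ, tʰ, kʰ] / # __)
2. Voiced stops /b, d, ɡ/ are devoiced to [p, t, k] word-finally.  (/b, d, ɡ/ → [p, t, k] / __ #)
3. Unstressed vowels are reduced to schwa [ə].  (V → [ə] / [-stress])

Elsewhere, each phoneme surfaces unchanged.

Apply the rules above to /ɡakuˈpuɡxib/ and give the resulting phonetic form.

[ɡəkəˈpuɡxəp]

/ɡ/ (word-initial) fails the environment for rule 2, so it stays [ɡ].
/a/ (between /ɡ/ and /k/) occurs in an unstressed syllable → [ə] by rule 3.
/k/ (between /a/ and /u/) fails the environment for rule 1, so it stays [k].
/u/ meets the environment for rule 3 (in an unstressed syllable) → [ə].
/p/ — between /u/ and /u/; rule 1 does not apply here → [p].
/u/ (between /p/ and /ɡ/) fails the environment for rule 3, so it stays [u].
/ɡ/ — between /u/ and /x/; rule 2 does not apply here → [ɡ].
/x/ (between /ɡ/ and /i/) is unaffected → [x].
/i/ meets the environment for rule 3 (in an unstressed syllable) → [ə].
/b/ meets the environment for rule 2 (word-finally) → [p].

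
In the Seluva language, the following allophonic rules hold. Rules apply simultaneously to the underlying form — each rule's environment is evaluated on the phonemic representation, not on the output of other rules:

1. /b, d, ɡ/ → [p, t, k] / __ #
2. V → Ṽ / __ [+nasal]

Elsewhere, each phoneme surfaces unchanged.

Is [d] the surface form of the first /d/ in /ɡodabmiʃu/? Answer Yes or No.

Yes

/d/ (between /o/ and /a/) fails the environment for rule 1, so it stays [d].
The actual realization is [d], which matches [d].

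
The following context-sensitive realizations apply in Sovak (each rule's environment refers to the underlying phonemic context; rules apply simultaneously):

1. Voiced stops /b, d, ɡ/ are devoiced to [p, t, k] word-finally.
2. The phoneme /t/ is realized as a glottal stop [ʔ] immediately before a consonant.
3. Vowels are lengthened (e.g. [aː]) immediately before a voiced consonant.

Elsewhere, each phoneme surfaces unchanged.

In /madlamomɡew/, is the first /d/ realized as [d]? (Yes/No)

Yes

/d/ — between /a/ and /l/; rule 1 does not apply here → [d].
The actual realization is [d], which matches [d].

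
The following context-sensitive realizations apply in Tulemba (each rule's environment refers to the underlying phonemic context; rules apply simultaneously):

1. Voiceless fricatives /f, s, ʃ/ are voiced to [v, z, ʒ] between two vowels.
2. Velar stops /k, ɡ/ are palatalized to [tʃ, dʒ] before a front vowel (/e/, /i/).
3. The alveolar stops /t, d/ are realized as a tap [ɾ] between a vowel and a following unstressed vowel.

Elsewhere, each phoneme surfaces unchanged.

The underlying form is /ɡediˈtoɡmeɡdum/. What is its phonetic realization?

[dʒeɾiˈtoɡmeɡdum]

/ɡ/ — word-initial, before a front vowel — surfaces as [dʒ] (rule 2).
/e/ (between /ɡ/ and /d/): no rule targets it → [e].
/d/ — between /e/ and /i/, between a vowel and a following unstressed vowel — surfaces as [ɾ] (rule 3).
/i/ (between /d/ and /t/): no rule targets it → [i].
/t/ (between /i/ and /o/): rule 3 targets it, but not between a vowel and a following unstressed vowel → unchanged [t].
/o/ — not in any rule's target class → [o].
/ɡ/ (between /o/ and /m/): rule 2 targets it, but not before a front vowel → unchanged [ɡ].
/m/ (between /ɡ/ and /e/) is unaffected → [m].
/e/ — not in any rule's target class → [e].
/ɡ/ (between /e/ and /d/) fails the environment for rule 2, so it stays [ɡ].
/d/ (between /ɡ/ and /u/): rule 3 targets it, but not between a vowel and a following unstressed vowel → unchanged [d].
/u/ stays [u].
/m/ stays [m].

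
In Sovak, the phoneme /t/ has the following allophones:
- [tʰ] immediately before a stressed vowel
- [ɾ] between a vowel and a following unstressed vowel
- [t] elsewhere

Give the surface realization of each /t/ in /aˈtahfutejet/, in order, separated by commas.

Occurrence 1 (position 2): immediately before a stressed vowel → [tʰ].
Occurrence 2 (position 7): between a vowel and an unstressed vowel → [ɾ].
Occurrence 3 (position 11): no conditioning environment matches → elsewhere allophone [t].

[tʰ], [ɾ], [t]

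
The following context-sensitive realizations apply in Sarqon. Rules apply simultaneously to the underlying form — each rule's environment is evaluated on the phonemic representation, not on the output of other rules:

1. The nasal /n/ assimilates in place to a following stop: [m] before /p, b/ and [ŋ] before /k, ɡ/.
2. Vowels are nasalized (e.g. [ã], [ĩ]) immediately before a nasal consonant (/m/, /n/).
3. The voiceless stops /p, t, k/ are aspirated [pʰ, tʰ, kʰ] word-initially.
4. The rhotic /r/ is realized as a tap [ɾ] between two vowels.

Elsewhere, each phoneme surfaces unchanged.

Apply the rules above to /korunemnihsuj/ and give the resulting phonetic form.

[kʰoɾũnẽmnihsuj]

/k/ meets the environment for rule 3 (word-initially) → [kʰ].
/o/ (between /k/ and /r/) is in the target of rule 2 but the environment (before a nasal consonant) is not met → [o].
Rule 4 applies to /r/ (between /o/ and /u/: between two vowels) → [ɾ].
/u/ (between /r/ and /n/) occurs before a nasal consonant → [ũ] by rule 2.
/n/ (between /u/ and /e/) fails the environment for rule 1, so it stays [n].
/e/ (between /n/ and /m/): before a nasal consonant, so rule 2 applies → [ẽ].
/m/ stays [m].
/n/ (between /m/ and /i/): rule 1 targets it, but not before a labial or velar stop → unchanged [n].
/i/ — between /n/ and /h/; rule 2 does not apply here → [i].
/h/ stays [h].
/s/ (between /h/ and /u/): no rule targets it → [s].
/u/ (between /s/ and /j/): rule 2 targets it, but not before a nasal consonant → unchanged [u].
/j/ (word-final): no rule targets it → [j].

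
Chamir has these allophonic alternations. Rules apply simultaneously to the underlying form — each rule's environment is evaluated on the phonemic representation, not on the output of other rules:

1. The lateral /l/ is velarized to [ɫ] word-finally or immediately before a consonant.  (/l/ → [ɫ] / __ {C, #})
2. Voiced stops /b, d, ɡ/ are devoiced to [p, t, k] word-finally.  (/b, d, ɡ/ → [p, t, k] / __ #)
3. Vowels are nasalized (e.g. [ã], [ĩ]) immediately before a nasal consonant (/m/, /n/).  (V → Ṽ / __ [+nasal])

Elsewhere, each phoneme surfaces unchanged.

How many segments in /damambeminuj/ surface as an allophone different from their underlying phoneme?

4

Segments that undergo a rule: /a/ → [ã] (rule 3); /a/ → [ã] (rule 3); /e/ → [ẽ] (rule 3); /i/ → [ĩ] (rule 3).
All other segments surface unchanged.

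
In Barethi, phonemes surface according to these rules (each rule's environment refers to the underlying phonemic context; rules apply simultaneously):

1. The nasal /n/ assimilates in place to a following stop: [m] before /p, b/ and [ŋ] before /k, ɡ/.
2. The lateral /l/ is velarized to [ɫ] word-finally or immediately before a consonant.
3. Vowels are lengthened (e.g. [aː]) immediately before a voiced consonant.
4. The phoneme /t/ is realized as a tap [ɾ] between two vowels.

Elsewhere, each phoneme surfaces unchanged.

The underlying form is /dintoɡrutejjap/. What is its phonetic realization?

[diːntoːɡruɾeːjjap]

/i/ — between /d/ and /n/, before a voiced consonant — surfaces as [iː] (rule 3).
/n/ (between /i/ and /t/): rule 1 targets it, but not before a labial or velar stop → unchanged [n].
/t/ — between /n/ and /o/; rule 4 does not apply here → [t].
/o/ (between /t/ and /ɡ/) occurs before a voiced consonant → [oː] by rule 3.
/u/ — between /r/ and /t/; rule 3 does not apply here → [u].
/t/ — between /u/ and /e/, between two vowels — surfaces as [ɾ] (rule 4).
/e/ (between /t/ and /j/): before a voiced consonant, so rule 3 applies → [eː].
/a/ — between /j/ and /p/; rule 3 does not apply here → [a].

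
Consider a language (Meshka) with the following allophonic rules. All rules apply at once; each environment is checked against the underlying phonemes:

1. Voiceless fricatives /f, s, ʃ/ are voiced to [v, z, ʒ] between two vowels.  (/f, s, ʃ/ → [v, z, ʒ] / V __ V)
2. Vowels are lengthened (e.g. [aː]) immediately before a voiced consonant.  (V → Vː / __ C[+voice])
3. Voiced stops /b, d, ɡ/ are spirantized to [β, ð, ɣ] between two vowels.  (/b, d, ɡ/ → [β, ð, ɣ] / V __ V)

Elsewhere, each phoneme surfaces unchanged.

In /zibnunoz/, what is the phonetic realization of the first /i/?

[iː]

/i/ (between /z/ and /b/) occurs before a voiced consonant → [iː] by rule 2.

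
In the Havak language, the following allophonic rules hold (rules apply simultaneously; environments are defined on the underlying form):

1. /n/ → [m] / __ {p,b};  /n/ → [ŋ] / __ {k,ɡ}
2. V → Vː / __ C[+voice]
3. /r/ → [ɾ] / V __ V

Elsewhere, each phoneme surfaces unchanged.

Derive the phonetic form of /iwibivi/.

[iːwiːbiːvi]

/i/ (word-initial) occurs before a voiced consonant → [iː] by rule 2.
Rule 2 applies to /i/ (between /w/ and /b/: before a voiced consonant) → [iː].
/i/ — between /b/ and /v/, before a voiced consonant — surfaces as [iː] (rule 2).
/i/ (word-final) fails the environment for rule 2, so it stays [i].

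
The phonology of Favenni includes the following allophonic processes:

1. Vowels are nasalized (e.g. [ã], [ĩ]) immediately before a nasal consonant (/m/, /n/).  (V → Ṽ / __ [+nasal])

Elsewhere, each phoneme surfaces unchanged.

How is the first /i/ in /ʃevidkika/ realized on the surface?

/i/ (between /v/ and /d/) fails the environment for rule 1, so it stays [i].

[i]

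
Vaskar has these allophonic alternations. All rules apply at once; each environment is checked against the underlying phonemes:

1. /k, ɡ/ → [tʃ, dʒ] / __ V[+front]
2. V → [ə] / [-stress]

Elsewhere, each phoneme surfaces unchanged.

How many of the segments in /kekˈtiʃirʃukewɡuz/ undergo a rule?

7

Segments that undergo a rule: /k/ → [tʃ] (rule 1); /e/ → [ə] (rule 2); /i/ → [ə] (rule 2); /u/ → [ə] (rule 2); /k/ → [tʃ] (rule 1); /e/ → [ə] (rule 2); /u/ → [ə] (rule 2).
All other segments surface unchanged.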